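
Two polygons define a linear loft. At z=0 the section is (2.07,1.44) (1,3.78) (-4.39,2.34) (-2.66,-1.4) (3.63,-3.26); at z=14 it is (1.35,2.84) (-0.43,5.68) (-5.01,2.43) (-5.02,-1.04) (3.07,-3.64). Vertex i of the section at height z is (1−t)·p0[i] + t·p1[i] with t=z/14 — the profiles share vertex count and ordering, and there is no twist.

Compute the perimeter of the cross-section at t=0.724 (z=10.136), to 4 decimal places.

Cross-section at t=0.724: each vertex is (1-t)·p0[i] + t·p1[i].
  v1: (1-0.724)·(2.07,1.44) + 0.724·(1.35,2.84) = (1.5487,2.4536)
  v2: (1-0.724)·(1,3.78) + 0.724·(-0.43,5.68) = (-0.0353,5.1556)
  v3: (1-0.724)·(-4.39,2.34) + 0.724·(-5.01,2.43) = (-4.8389,2.4052)
  v4: (1-0.724)·(-2.66,-1.4) + 0.724·(-5.02,-1.04) = (-4.3686,-1.1394)
  v5: (1-0.724)·(3.63,-3.26) + 0.724·(3.07,-3.64) = (3.2246,-3.5351)
Perimeter = Σ |v_{i+1} − v_i|:
  edge 1→2: √(-1.5840² + 2.7020²) = 3.1321 (running 3.1321)
  edge 2→3: √(-4.8036² + -2.7504²) = 5.5353 (running 8.6674)
  edge 3→4: √(0.4702² + -3.5445²) = 3.5756 (running 12.2429)
  edge 4→5: √(7.5932² + -2.3958²) = 7.9622 (running 20.2051)
  edge 5→1: √(-1.6758² + 5.9887²) = 6.2188 (running 26.4239)
Perimeter = 26.4239

Perimeter at t=0.724: 26.4239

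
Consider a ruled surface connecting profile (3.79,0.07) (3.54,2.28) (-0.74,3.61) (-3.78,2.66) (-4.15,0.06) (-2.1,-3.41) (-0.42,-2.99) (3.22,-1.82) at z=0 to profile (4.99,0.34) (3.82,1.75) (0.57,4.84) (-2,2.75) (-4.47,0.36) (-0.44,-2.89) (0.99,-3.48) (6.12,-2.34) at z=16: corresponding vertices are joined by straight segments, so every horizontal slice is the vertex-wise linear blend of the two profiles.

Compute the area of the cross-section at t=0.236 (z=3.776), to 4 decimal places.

Area at t=0.236: 42.9953

Cross-section at t=0.236: each vertex is (1-t)·p0[i] + t·p1[i].
  v1: (1-0.236)·(3.79,0.07) + 0.236·(4.99,0.34) = (4.0732,0.1337)
  v2: (1-0.236)·(3.54,2.28) + 0.236·(3.82,1.75) = (3.6061,2.1549)
  v3: (1-0.236)·(-0.74,3.61) + 0.236·(0.57,4.84) = (-0.4308,3.9003)
  v4: (1-0.236)·(-3.78,2.66) + 0.236·(-2,2.75) = (-3.3599,2.6812)
  v5: (1-0.236)·(-4.15,0.06) + 0.236·(-4.47,0.36) = (-4.2255,0.1308)
  v6: (1-0.236)·(-2.1,-3.41) + 0.236·(-0.44,-2.89) = (-1.7082,-3.2873)
  v7: (1-0.236)·(-0.42,-2.99) + 0.236·(0.99,-3.48) = (-0.0872,-3.1056)
  v8: (1-0.236)·(3.22,-1.82) + 0.236·(6.12,-2.34) = (3.9044,-1.9427)
Shoelace sum Σ(x_i·y_{i+1} − x_{i+1}·y_i):
  i=1: 4.0732·2.1549 − 3.6061·0.1337 = +8.2952 (running +8.2952)
  i=2: 3.6061·3.9003 − -0.4308·2.1549 = +14.9931 (running +23.2884)
  i=3: -0.4308·2.6812 − -3.3599·3.9003 = +11.9494 (running +35.2378)
  i=4: -3.3599·0.1308 − -4.2255·2.6812 = +10.8902 (running +46.1280)
  i=5: -4.2255·-3.2873 − -1.7082·0.1308 = +14.1139 (running +60.2419)
  i=6: -1.7082·-3.1056 − -0.0872·-3.2873 = +5.0184 (running +65.2603)
  i=7: -0.0872·-1.9427 − 3.9044·-3.1056 = +12.2951 (running +77.5554)
  i=8: 3.9044·0.1337 − 4.0732·-1.9427 = +8.4352 (running +85.9906)
Area = |Σ|/2 = |85.9906|/2 = 42.9953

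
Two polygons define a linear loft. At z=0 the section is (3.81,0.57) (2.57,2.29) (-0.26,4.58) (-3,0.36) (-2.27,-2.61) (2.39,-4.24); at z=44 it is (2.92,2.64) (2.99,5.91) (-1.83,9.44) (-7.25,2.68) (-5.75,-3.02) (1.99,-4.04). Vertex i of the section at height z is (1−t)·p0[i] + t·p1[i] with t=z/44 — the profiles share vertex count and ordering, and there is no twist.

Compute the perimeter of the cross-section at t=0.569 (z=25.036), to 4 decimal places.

Perimeter at t=0.569: 31.9022

Cross-section at t=0.569: each vertex is (1-t)·p0[i] + t·p1[i].
  v1: (1-0.569)·(3.81,0.57) + 0.569·(2.92,2.64) = (3.3036,1.7478)
  v2: (1-0.569)·(2.57,2.29) + 0.569·(2.99,5.91) = (2.8090,4.3498)
  v3: (1-0.569)·(-0.26,4.58) + 0.569·(-1.83,9.44) = (-1.1533,7.3453)
  v4: (1-0.569)·(-3,0.36) + 0.569·(-7.25,2.68) = (-5.4182,1.6801)
  v5: (1-0.569)·(-2.27,-2.61) + 0.569·(-5.75,-3.02) = (-4.2501,-2.8433)
  v6: (1-0.569)·(2.39,-4.24) + 0.569·(1.99,-4.04) = (2.1624,-4.1262)
Perimeter = Σ |v_{i+1} − v_i|:
  edge 1→2: √(-0.4946² + 2.6019²) = 2.6485 (running 2.6485)
  edge 2→3: √(-3.9623² + 2.9956²) = 4.9672 (running 7.6158)
  edge 3→4: √(-4.2649² + -5.6653²) = 7.0912 (running 14.7069)
  edge 4→5: √(1.1681² + -4.5234²) = 4.6718 (running 19.3787)
  edge 5→6: √(6.4125² + -1.2829²) = 6.5396 (running 25.9183)
  edge 6→1: √(1.1412² + 5.8740²) = 5.9839 (running 31.9022)
Perimeter = 31.9022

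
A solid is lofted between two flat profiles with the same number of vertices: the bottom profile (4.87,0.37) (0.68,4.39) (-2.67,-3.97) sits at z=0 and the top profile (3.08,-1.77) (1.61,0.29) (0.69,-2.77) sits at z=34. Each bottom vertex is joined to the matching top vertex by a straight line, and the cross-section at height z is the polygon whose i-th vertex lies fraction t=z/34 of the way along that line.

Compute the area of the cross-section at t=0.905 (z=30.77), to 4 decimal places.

Cross-section at t=0.905: each vertex is (1-t)·p0[i] + t·p1[i].
  v1: (1-0.905)·(4.87,0.37) + 0.905·(3.08,-1.77) = (3.2501,-1.5667)
  v2: (1-0.905)·(0.68,4.39) + 0.905·(1.61,0.29) = (1.5217,0.6795)
  v3: (1-0.905)·(-2.67,-3.97) + 0.905·(0.69,-2.77) = (0.3708,-2.8840)
Shoelace sum Σ(x_i·y_{i+1} − x_{i+1}·y_i):
  i=1: 3.2501·0.6795 − 1.5217·-1.5667 = +4.5924 (running +4.5924)
  i=2: 1.5217·-2.8840 − 0.3708·0.6795 = -4.6404 (running -0.0480)
  i=3: 0.3708·-1.5667 − 3.2501·-2.8840 = +8.7922 (running +8.7442)
Area = |Σ|/2 = |8.7442|/2 = 4.3721

Area at t=0.905: 4.3721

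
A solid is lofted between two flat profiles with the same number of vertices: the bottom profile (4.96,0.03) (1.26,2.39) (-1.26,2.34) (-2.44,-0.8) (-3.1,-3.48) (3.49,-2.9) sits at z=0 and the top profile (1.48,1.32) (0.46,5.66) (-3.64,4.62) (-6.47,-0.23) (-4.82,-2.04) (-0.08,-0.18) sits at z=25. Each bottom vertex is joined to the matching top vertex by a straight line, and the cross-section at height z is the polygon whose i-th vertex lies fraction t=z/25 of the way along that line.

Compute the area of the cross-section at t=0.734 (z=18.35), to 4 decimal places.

Area at t=0.734: 35.6348

Cross-section at t=0.734: each vertex is (1-t)·p0[i] + t·p1[i].
  v1: (1-0.734)·(4.96,0.03) + 0.734·(1.48,1.32) = (2.4057,0.9769)
  v2: (1-0.734)·(1.26,2.39) + 0.734·(0.46,5.66) = (0.6728,4.7902)
  v3: (1-0.734)·(-1.26,2.34) + 0.734·(-3.64,4.62) = (-3.0069,4.0135)
  v4: (1-0.734)·(-2.44,-0.8) + 0.734·(-6.47,-0.23) = (-5.3980,-0.3816)
  v5: (1-0.734)·(-3.1,-3.48) + 0.734·(-4.82,-2.04) = (-4.3625,-2.4230)
  v6: (1-0.734)·(3.49,-2.9) + 0.734·(-0.08,-0.18) = (0.8696,-0.9035)
Shoelace sum Σ(x_i·y_{i+1} − x_{i+1}·y_i):
  i=1: 2.4057·4.7902 − 0.6728·0.9769 = +10.8664 (running +10.8664)
  i=2: 0.6728·4.0135 − -3.0069·4.7902 = +17.1040 (running +27.9704)
  i=3: -3.0069·-0.3816 − -5.3980·4.0135 = +22.8126 (running +50.7830)
  i=4: -5.3980·-2.4230 − -4.3625·-0.3816 = +11.4148 (running +62.1978)
  i=5: -4.3625·-0.9035 − 0.8696·-2.4230 = +6.0487 (running +68.2465)
  i=6: 0.8696·0.9769 − 2.4057·-0.9035 = +3.0231 (running +71.2696)
Area = |Σ|/2 = |71.2696|/2 = 35.6348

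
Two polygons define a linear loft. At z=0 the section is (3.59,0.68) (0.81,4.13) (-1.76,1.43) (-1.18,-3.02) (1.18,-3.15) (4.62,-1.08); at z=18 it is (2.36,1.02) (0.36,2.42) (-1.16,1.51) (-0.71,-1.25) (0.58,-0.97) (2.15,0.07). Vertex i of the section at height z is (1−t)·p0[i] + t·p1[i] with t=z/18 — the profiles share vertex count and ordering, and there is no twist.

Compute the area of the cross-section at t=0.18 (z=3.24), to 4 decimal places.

Area at t=0.18: 24.1388

Cross-section at t=0.18: each vertex is (1-t)·p0[i] + t·p1[i].
  v1: (1-0.18)·(3.59,0.68) + 0.18·(2.36,1.02) = (3.3686,0.7412)
  v2: (1-0.18)·(0.81,4.13) + 0.18·(0.36,2.42) = (0.7290,3.8222)
  v3: (1-0.18)·(-1.76,1.43) + 0.18·(-1.16,1.51) = (-1.6520,1.4444)
  v4: (1-0.18)·(-1.18,-3.02) + 0.18·(-0.71,-1.25) = (-1.0954,-2.7014)
  v5: (1-0.18)·(1.18,-3.15) + 0.18·(0.58,-0.97) = (1.0720,-2.7576)
  v6: (1-0.18)·(4.62,-1.08) + 0.18·(2.15,0.07) = (4.1754,-0.8730)
Shoelace sum Σ(x_i·y_{i+1} − x_{i+1}·y_i):
  i=1: 3.3686·3.8222 − 0.7290·0.7412 = +12.3351 (running +12.3351)
  i=2: 0.7290·1.4444 − -1.6520·3.8222 = +7.3672 (running +19.7024)
  i=3: -1.6520·-2.7014 − -1.0954·1.4444 = +6.0449 (running +25.7473)
  i=4: -1.0954·-2.7576 − 1.0720·-2.7014 = +5.9166 (running +31.6639)
  i=5: 1.0720·-0.8730 − 4.1754·-2.7576 = +10.5782 (running +42.2421)
  i=6: 4.1754·0.7412 − 3.3686·-0.8730 = +6.0356 (running +48.2777)
Area = |Σ|/2 = |48.2777|/2 = 24.1388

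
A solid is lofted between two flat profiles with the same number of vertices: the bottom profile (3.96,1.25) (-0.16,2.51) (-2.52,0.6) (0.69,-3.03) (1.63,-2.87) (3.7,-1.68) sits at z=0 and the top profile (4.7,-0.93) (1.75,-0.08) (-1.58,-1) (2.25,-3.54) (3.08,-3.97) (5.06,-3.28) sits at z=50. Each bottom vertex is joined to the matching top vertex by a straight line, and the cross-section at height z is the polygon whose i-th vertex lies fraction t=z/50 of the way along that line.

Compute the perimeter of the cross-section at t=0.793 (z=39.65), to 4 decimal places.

Perimeter at t=0.793: 16.8102

Cross-section at t=0.793: each vertex is (1-t)·p0[i] + t·p1[i].
  v1: (1-0.793)·(3.96,1.25) + 0.793·(4.7,-0.93) = (4.5468,-0.4787)
  v2: (1-0.793)·(-0.16,2.51) + 0.793·(1.75,-0.08) = (1.3546,0.4561)
  v3: (1-0.793)·(-2.52,0.6) + 0.793·(-1.58,-1) = (-1.7746,-0.6688)
  v4: (1-0.793)·(0.69,-3.03) + 0.793·(2.25,-3.54) = (1.9271,-3.4344)
  v5: (1-0.793)·(1.63,-2.87) + 0.793·(3.08,-3.97) = (2.7799,-3.7423)
  v6: (1-0.793)·(3.7,-1.68) + 0.793·(5.06,-3.28) = (4.7785,-2.9488)
Perimeter = Σ |v_{i+1} − v_i|:
  edge 1→2: √(-3.1922² + 0.9349²) = 3.3263 (running 3.3263)
  edge 2→3: √(-3.1292² + -1.1249²) = 3.3253 (running 6.6515)
  edge 3→4: √(3.7017² + -2.7656²) = 4.6207 (running 11.2723)
  edge 4→5: √(0.8528² + -0.3079²) = 0.9066 (running 12.1789)
  edge 5→6: √(1.9986² + 0.7935²) = 2.1504 (running 14.3293)
  edge 6→1: √(-0.2317² + 2.4701²) = 2.4809 (running 16.8102)
Perimeter = 16.8102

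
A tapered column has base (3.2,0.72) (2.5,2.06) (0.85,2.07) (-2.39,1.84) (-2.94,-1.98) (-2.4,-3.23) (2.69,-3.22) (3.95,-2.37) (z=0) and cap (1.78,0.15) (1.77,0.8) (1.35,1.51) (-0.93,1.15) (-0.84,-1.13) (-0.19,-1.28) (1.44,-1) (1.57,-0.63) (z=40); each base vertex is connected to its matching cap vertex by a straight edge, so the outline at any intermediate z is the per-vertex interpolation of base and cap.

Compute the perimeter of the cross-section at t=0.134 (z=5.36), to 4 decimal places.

Cross-section at t=0.134: each vertex is (1-t)·p0[i] + t·p1[i].
  v1: (1-0.134)·(3.2,0.72) + 0.134·(1.78,0.15) = (3.0097,0.6436)
  v2: (1-0.134)·(2.5,2.06) + 0.134·(1.77,0.8) = (2.4022,1.8912)
  v3: (1-0.134)·(0.85,2.07) + 0.134·(1.35,1.51) = (0.9170,1.9950)
  v4: (1-0.134)·(-2.39,1.84) + 0.134·(-0.93,1.15) = (-2.1944,1.7475)
  v5: (1-0.134)·(-2.94,-1.98) + 0.134·(-0.84,-1.13) = (-2.6586,-1.8661)
  v6: (1-0.134)·(-2.4,-3.23) + 0.134·(-0.19,-1.28) = (-2.1039,-2.9687)
  v7: (1-0.134)·(2.69,-3.22) + 0.134·(1.44,-1) = (2.5225,-2.9225)
  v8: (1-0.134)·(3.95,-2.37) + 0.134·(1.57,-0.63) = (3.6311,-2.1368)
Perimeter = Σ |v_{i+1} − v_i|:
  edge 1→2: √(-0.6075² + 1.2475²) = 1.3876 (running 1.3876)
  edge 2→3: √(-1.4852² + 0.1038²) = 1.4888 (running 2.8764)
  edge 3→4: √(-3.1114² + -0.2474²) = 3.1212 (running 5.9976)
  edge 4→5: √(-0.4642² + -3.6136²) = 3.6433 (running 9.6409)
  edge 5→6: √(0.5547² + -1.1026²) = 1.2343 (running 10.8752)
  edge 6→7: √(4.6264² + 0.0462²) = 4.6266 (running 15.5018)
  edge 7→8: √(1.1086² + 0.7857²) = 1.3588 (running 16.8606)
  edge 8→1: √(-0.6214² + 2.7805²) = 2.8490 (running 19.7096)
Perimeter = 19.7096

Perimeter at t=0.134: 19.7096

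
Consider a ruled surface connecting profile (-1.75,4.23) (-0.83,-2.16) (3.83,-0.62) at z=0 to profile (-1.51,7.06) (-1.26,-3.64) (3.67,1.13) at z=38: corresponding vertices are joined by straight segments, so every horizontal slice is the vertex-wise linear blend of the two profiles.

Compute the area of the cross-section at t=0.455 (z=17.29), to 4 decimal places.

Cross-section at t=0.455: each vertex is (1-t)·p0[i] + t·p1[i].
  v1: (1-0.455)·(-1.75,4.23) + 0.455·(-1.51,7.06) = (-1.6408,5.5176)
  v2: (1-0.455)·(-0.83,-2.16) + 0.455·(-1.26,-3.64) = (-1.0256,-2.8334)
  v3: (1-0.455)·(3.83,-0.62) + 0.455·(3.67,1.13) = (3.7572,0.1763)
Shoelace sum Σ(x_i·y_{i+1} − x_{i+1}·y_i):
  i=1: -1.6408·-2.8334 − -1.0256·5.5176 = +10.3082 (running +10.3082)
  i=2: -1.0256·0.1763 − 3.7572·-2.8334 = +10.4649 (running +20.7731)
  i=3: 3.7572·5.5176 − -1.6408·0.1763 = +21.0201 (running +41.7932)
Area = |Σ|/2 = |41.7932|/2 = 20.8966

Area at t=0.455: 20.8966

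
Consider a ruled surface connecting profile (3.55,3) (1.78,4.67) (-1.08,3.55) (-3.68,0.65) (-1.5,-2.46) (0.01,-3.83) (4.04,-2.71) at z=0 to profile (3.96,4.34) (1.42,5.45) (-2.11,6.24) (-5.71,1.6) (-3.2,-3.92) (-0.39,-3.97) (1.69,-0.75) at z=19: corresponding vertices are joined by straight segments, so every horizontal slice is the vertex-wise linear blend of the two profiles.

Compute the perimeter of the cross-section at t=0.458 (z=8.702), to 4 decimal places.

Cross-section at t=0.458: each vertex is (1-t)·p0[i] + t·p1[i].
  v1: (1-0.458)·(3.55,3) + 0.458·(3.96,4.34) = (3.7378,3.6137)
  v2: (1-0.458)·(1.78,4.67) + 0.458·(1.42,5.45) = (1.6151,5.0272)
  v3: (1-0.458)·(-1.08,3.55) + 0.458·(-2.11,6.24) = (-1.5517,4.7820)
  v4: (1-0.458)·(-3.68,0.65) + 0.458·(-5.71,1.6) = (-4.6097,1.0851)
  v5: (1-0.458)·(-1.5,-2.46) + 0.458·(-3.2,-3.92) = (-2.2786,-3.1287)
  v6: (1-0.458)·(0.01,-3.83) + 0.458·(-0.39,-3.97) = (-0.1732,-3.8941)
  v7: (1-0.458)·(4.04,-2.71) + 0.458·(1.69,-0.75) = (2.9637,-1.8123)
Perimeter = Σ |v_{i+1} − v_i|:
  edge 1→2: √(-2.1227² + 1.4135²) = 2.5502 (running 2.5502)
  edge 2→3: √(-3.1669² + -0.2452²) = 3.1763 (running 5.7266)
  edge 3→4: √(-3.0580² + -3.6969²) = 4.7978 (running 10.5243)
  edge 4→5: √(2.3311² + -4.2138²) = 4.8156 (running 15.3400)
  edge 5→6: √(2.1054² + -0.7654²) = 2.2402 (running 17.5802)
  edge 6→7: √(3.1369² + 2.0818²) = 3.7648 (running 21.3450)
  edge 7→1: √(0.7741² + 5.4260²) = 5.4810 (running 26.8260)
Perimeter = 26.8260

Perimeter at t=0.458: 26.8260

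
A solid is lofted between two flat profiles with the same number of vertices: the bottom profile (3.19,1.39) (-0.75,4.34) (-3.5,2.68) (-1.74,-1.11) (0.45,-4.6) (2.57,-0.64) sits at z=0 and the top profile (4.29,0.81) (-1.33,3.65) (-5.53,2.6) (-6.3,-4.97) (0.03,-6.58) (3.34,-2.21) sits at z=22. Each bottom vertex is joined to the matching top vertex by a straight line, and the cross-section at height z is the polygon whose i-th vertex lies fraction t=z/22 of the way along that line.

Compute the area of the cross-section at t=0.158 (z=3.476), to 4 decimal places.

Area at t=0.158: 37.2462

Cross-section at t=0.158: each vertex is (1-t)·p0[i] + t·p1[i].
  v1: (1-0.158)·(3.19,1.39) + 0.158·(4.29,0.81) = (3.3638,1.2984)
  v2: (1-0.158)·(-0.75,4.34) + 0.158·(-1.33,3.65) = (-0.8416,4.2310)
  v3: (1-0.158)·(-3.5,2.68) + 0.158·(-5.53,2.6) = (-3.8207,2.6674)
  v4: (1-0.158)·(-1.74,-1.11) + 0.158·(-6.3,-4.97) = (-2.4605,-1.7199)
  v5: (1-0.158)·(0.45,-4.6) + 0.158·(0.03,-6.58) = (0.3836,-4.9128)
  v6: (1-0.158)·(2.57,-0.64) + 0.158·(3.34,-2.21) = (2.6917,-0.8881)
Shoelace sum Σ(x_i·y_{i+1} − x_{i+1}·y_i):
  i=1: 3.3638·4.2310 − -0.8416·1.2984 = +15.3249 (running +15.3249)
  i=2: -0.8416·2.6674 − -3.8207·4.2310 = +13.9205 (running +29.2454)
  i=3: -3.8207·-1.7199 − -2.4605·2.6674 = +13.1342 (running +42.3796)
  i=4: -2.4605·-4.9128 − 0.3836·-1.7199 = +12.7478 (running +55.1274)
  i=5: 0.3836·-0.8881 − 2.6917·-4.9128 = +12.8830 (running +68.0104)
  i=6: 2.6917·1.2984 − 3.3638·-0.8881 = +6.4820 (running +74.4924)
Area = |Σ|/2 = |74.4924|/2 = 37.2462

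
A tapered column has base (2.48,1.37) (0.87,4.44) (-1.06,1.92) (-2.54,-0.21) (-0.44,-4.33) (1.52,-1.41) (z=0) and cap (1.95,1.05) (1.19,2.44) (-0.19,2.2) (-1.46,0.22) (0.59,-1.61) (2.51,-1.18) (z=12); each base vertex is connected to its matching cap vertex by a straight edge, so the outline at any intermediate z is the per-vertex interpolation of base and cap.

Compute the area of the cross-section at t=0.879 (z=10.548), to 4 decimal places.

Area at t=0.879: 11.4722

Cross-section at t=0.879: each vertex is (1-t)·p0[i] + t·p1[i].
  v1: (1-0.879)·(2.48,1.37) + 0.879·(1.95,1.05) = (2.0141,1.0887)
  v2: (1-0.879)·(0.87,4.44) + 0.879·(1.19,2.44) = (1.1513,2.6820)
  v3: (1-0.879)·(-1.06,1.92) + 0.879·(-0.19,2.2) = (-0.2953,2.1661)
  v4: (1-0.879)·(-2.54,-0.21) + 0.879·(-1.46,0.22) = (-1.5907,0.1680)
  v5: (1-0.879)·(-0.44,-4.33) + 0.879·(0.59,-1.61) = (0.4654,-1.9391)
  v6: (1-0.879)·(1.52,-1.41) + 0.879·(2.51,-1.18) = (2.3902,-1.2078)
Shoelace sum Σ(x_i·y_{i+1} − x_{i+1}·y_i):
  i=1: 2.0141·2.6820 − 1.1513·1.0887 = +4.1485 (running +4.1485)
  i=2: 1.1513·2.1661 − -0.2953·2.6820 = +3.2857 (running +7.4342)
  i=3: -0.2953·0.1680 − -1.5907·2.1661 = +3.3960 (running +10.8302)
  i=4: -1.5907·-1.9391 − 0.4654·0.1680 = +3.0064 (running +13.8366)
  i=5: 0.4654·-1.2078 − 2.3902·-1.9391 = +4.0728 (running +17.9094)
  i=6: 2.3902·1.0887 − 2.0141·-1.2078 = +5.0350 (running +22.9444)
Area = |Σ|/2 = |22.9444|/2 = 11.4722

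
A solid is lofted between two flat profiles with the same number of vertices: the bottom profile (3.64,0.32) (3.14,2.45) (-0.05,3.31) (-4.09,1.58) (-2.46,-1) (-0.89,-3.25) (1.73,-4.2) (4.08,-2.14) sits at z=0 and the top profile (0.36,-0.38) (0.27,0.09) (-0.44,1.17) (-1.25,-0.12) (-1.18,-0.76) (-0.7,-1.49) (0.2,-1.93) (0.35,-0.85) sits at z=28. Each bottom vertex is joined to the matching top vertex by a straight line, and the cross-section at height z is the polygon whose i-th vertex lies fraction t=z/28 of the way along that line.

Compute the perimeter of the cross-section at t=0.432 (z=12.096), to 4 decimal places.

Perimeter at t=0.432: 16.5426

Cross-section at t=0.432: each vertex is (1-t)·p0[i] + t·p1[i].
  v1: (1-0.432)·(3.64,0.32) + 0.432·(0.36,-0.38) = (2.2230,0.0176)
  v2: (1-0.432)·(3.14,2.45) + 0.432·(0.27,0.09) = (1.9002,1.4305)
  v3: (1-0.432)·(-0.05,3.31) + 0.432·(-0.44,1.17) = (-0.2185,2.3855)
  v4: (1-0.432)·(-4.09,1.58) + 0.432·(-1.25,-0.12) = (-2.8631,0.8456)
  v5: (1-0.432)·(-2.46,-1) + 0.432·(-1.18,-0.76) = (-1.9070,-0.8963)
  v6: (1-0.432)·(-0.89,-3.25) + 0.432·(-0.7,-1.49) = (-0.8079,-2.4897)
  v7: (1-0.432)·(1.73,-4.2) + 0.432·(0.2,-1.93) = (1.0690,-3.2194)
  v8: (1-0.432)·(4.08,-2.14) + 0.432·(0.35,-0.85) = (2.4686,-1.5827)
Perimeter = Σ |v_{i+1} − v_i|:
  edge 1→2: √(-0.3229² + 1.4129²) = 1.4493 (running 1.4493)
  edge 2→3: √(-2.1186² + 0.9550²) = 2.3239 (running 3.7733)
  edge 3→4: √(-2.6446² + -1.5399²) = 3.0603 (running 6.8336)
  edge 4→5: √(0.9561² + -1.7419²) = 1.9871 (running 8.8206)
  edge 5→6: √(1.0991² + -1.5934²) = 1.9357 (running 10.7563)
  edge 6→7: √(1.8770² + -0.7297²) = 2.0138 (running 12.7701)
  edge 7→8: √(1.3996² + 1.6366²) = 2.1535 (running 14.9236)
  edge 8→1: √(-0.2456² + 1.6003²) = 1.6191 (running 16.5426)
Perimeter = 16.5426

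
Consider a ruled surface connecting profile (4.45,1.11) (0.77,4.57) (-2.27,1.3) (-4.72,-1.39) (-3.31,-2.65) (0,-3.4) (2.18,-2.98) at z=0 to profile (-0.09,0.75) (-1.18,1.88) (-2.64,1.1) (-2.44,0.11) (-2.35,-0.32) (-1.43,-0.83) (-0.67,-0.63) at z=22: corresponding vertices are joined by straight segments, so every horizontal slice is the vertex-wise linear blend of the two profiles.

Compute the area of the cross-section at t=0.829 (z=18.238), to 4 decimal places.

Cross-section at t=0.829: each vertex is (1-t)·p0[i] + t·p1[i].
  v1: (1-0.829)·(4.45,1.11) + 0.829·(-0.09,0.75) = (0.6863,0.8116)
  v2: (1-0.829)·(0.77,4.57) + 0.829·(-1.18,1.88) = (-0.8465,2.3400)
  v3: (1-0.829)·(-2.27,1.3) + 0.829·(-2.64,1.1) = (-2.5767,1.1342)
  v4: (1-0.829)·(-4.72,-1.39) + 0.829·(-2.44,0.11) = (-2.8299,-0.1465)
  v5: (1-0.829)·(-3.31,-2.65) + 0.829·(-2.35,-0.32) = (-2.5142,-0.7184)
  v6: (1-0.829)·(0,-3.4) + 0.829·(-1.43,-0.83) = (-1.1855,-1.2695)
  v7: (1-0.829)·(2.18,-2.98) + 0.829·(-0.67,-0.63) = (-0.1826,-1.0319)
Shoelace sum Σ(x_i·y_{i+1} − x_{i+1}·y_i):
  i=1: 0.6863·2.3400 − -0.8465·0.8116 = +2.2931 (running +2.2931)
  i=2: -0.8465·1.1342 − -2.5767·2.3400 = +5.0694 (running +7.3624)
  i=3: -2.5767·-0.1465 − -2.8299·1.1342 = +3.5871 (running +10.9496)
  i=4: -2.8299·-0.7184 − -2.5142·-0.1465 = +1.6647 (running +12.6143)
  i=5: -2.5142·-1.2695 − -1.1855·-0.7184 = +2.3400 (running +14.9543)
  i=6: -1.1855·-1.0319 − -0.1826·-1.2695 = +0.9914 (running +15.9456)
  i=7: -0.1826·0.8116 − 0.6863·-1.0319 = +0.5600 (running +16.5056)
Area = |Σ|/2 = |16.5056|/2 = 8.2528

Area at t=0.829: 8.2528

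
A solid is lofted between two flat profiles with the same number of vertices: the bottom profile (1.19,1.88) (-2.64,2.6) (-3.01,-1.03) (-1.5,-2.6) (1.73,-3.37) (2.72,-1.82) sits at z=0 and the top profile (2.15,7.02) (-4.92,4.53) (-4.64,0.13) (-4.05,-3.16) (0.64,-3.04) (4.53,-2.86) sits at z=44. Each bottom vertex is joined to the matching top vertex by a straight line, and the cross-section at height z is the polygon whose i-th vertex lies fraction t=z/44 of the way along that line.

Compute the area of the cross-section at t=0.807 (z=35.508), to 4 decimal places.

Cross-section at t=0.807: each vertex is (1-t)·p0[i] + t·p1[i].
  v1: (1-0.807)·(1.19,1.88) + 0.807·(2.15,7.02) = (1.9647,6.0280)
  v2: (1-0.807)·(-2.64,2.6) + 0.807·(-4.92,4.53) = (-4.4800,4.1575)
  v3: (1-0.807)·(-3.01,-1.03) + 0.807·(-4.64,0.13) = (-4.3254,-0.0939)
  v4: (1-0.807)·(-1.5,-2.6) + 0.807·(-4.05,-3.16) = (-3.5578,-3.0519)
  v5: (1-0.807)·(1.73,-3.37) + 0.807·(0.64,-3.04) = (0.8504,-3.1037)
  v6: (1-0.807)·(2.72,-1.82) + 0.807·(4.53,-2.86) = (4.1807,-2.6593)
Shoelace sum Σ(x_i·y_{i+1} − x_{i+1}·y_i):
  i=1: 1.9647·4.1575 − -4.4800·6.0280 = +35.1735 (running +35.1735)
  i=2: -4.4800·-0.0939 − -4.3254·4.1575 = +18.4035 (running +53.5770)
  i=3: -4.3254·-3.0519 − -3.5578·-0.0939 = +12.8668 (running +66.4438)
  i=4: -3.5578·-3.1037 − 0.8504·-3.0519 = +13.6377 (running +80.0815)
  i=5: 0.8504·-2.6593 − 4.1807·-3.1037 = +10.7141 (running +90.7956)
  i=6: 4.1807·6.0280 − 1.9647·-2.6593 = +30.4257 (running +121.2214)
Area = |Σ|/2 = |121.2214|/2 = 60.6107

Area at t=0.807: 60.6107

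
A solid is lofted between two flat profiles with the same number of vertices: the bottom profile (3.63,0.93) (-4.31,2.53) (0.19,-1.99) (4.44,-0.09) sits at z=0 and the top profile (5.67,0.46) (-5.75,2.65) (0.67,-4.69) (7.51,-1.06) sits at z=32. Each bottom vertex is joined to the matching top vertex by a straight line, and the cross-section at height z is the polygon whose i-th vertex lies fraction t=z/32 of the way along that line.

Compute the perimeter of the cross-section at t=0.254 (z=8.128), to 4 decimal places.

Cross-section at t=0.254: each vertex is (1-t)·p0[i] + t·p1[i].
  v1: (1-0.254)·(3.63,0.93) + 0.254·(5.67,0.46) = (4.1482,0.8106)
  v2: (1-0.254)·(-4.31,2.53) + 0.254·(-5.75,2.65) = (-4.6758,2.5605)
  v3: (1-0.254)·(0.19,-1.99) + 0.254·(0.67,-4.69) = (0.3119,-2.6758)
  v4: (1-0.254)·(4.44,-0.09) + 0.254·(7.51,-1.06) = (5.2198,-0.3364)
Perimeter = Σ |v_{i+1} − v_i|:
  edge 1→2: √(-8.8239² + 1.7499²) = 8.9958 (running 8.9958)
  edge 2→3: √(4.9877² + -5.2363²) = 7.2316 (running 16.2273)
  edge 3→4: √(4.9079² + 2.3394²) = 5.4369 (running 21.6642)
  edge 4→1: √(-1.0716² + 1.1470²) = 1.5697 (running 23.2339)
Perimeter = 23.2339

Perimeter at t=0.254: 23.2339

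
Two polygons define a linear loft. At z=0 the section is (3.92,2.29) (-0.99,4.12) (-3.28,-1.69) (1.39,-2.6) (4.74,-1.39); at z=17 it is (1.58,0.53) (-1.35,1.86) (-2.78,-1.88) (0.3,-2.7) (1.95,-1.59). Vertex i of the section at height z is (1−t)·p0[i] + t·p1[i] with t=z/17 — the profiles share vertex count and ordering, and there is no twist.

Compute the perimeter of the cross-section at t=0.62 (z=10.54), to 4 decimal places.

Perimeter at t=0.62: 17.9545

Cross-section at t=0.62: each vertex is (1-t)·p0[i] + t·p1[i].
  v1: (1-0.62)·(3.92,2.29) + 0.62·(1.58,0.53) = (2.4692,1.1988)
  v2: (1-0.62)·(-0.99,4.12) + 0.62·(-1.35,1.86) = (-1.2132,2.7188)
  v3: (1-0.62)·(-3.28,-1.69) + 0.62·(-2.78,-1.88) = (-2.9700,-1.8078)
  v4: (1-0.62)·(1.39,-2.6) + 0.62·(0.3,-2.7) = (0.7142,-2.6620)
  v5: (1-0.62)·(4.74,-1.39) + 0.62·(1.95,-1.59) = (3.0102,-1.5140)
Perimeter = Σ |v_{i+1} − v_i|:
  edge 1→2: √(-3.6824² + 1.5200²) = 3.9838 (running 3.9838)
  edge 2→3: √(-1.7568² + -4.5266²) = 4.8556 (running 8.8393)
  edge 3→4: √(3.6842² + -0.8542²) = 3.7819 (running 12.6213)
  edge 4→5: √(2.2960² + 1.1480²) = 2.5670 (running 15.1883)
  edge 5→1: √(-0.5410² + 2.7128²) = 2.7662 (running 17.9545)
Perimeter = 17.9545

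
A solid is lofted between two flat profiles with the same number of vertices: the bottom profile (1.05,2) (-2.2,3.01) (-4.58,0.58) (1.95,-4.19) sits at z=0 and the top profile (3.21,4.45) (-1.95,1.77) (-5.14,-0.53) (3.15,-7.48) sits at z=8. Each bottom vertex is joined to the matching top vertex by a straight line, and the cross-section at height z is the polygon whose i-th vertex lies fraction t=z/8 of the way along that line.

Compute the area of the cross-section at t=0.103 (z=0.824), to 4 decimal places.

Area at t=0.103: 25.6953

Cross-section at t=0.103: each vertex is (1-t)·p0[i] + t·p1[i].
  v1: (1-0.103)·(1.05,2) + 0.103·(3.21,4.45) = (1.2725,2.2523)
  v2: (1-0.103)·(-2.2,3.01) + 0.103·(-1.95,1.77) = (-2.1743,2.8823)
  v3: (1-0.103)·(-4.58,0.58) + 0.103·(-5.14,-0.53) = (-4.6377,0.4657)
  v4: (1-0.103)·(1.95,-4.19) + 0.103·(3.15,-7.48) = (2.0736,-4.5289)
Shoelace sum Σ(x_i·y_{i+1} − x_{i+1}·y_i):
  i=1: 1.2725·2.8823 − -2.1743·2.2523 = +8.5648 (running +8.5648)
  i=2: -2.1743·0.4657 − -4.6377·2.8823 = +12.3546 (running +20.9194)
  i=3: -4.6377·-4.5289 − 2.0736·0.4657 = +20.0378 (running +40.9573)
  i=4: 2.0736·2.2523 − 1.2725·-4.5289 = +10.4334 (running +51.3906)
Area = |Σ|/2 = |51.3906|/2 = 25.6953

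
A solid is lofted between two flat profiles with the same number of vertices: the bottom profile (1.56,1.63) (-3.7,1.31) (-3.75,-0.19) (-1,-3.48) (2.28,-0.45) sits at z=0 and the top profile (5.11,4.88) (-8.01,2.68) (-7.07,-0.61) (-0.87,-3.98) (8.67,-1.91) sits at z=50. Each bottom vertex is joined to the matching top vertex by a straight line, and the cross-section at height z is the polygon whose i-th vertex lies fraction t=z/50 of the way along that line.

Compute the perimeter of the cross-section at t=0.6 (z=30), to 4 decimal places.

Perimeter at t=0.6: 31.4982

Cross-section at t=0.6: each vertex is (1-t)·p0[i] + t·p1[i].
  v1: (1-0.6)·(1.56,1.63) + 0.6·(5.11,4.88) = (3.6900,3.5800)
  v2: (1-0.6)·(-3.7,1.31) + 0.6·(-8.01,2.68) = (-6.2860,2.1320)
  v3: (1-0.6)·(-3.75,-0.19) + 0.6·(-7.07,-0.61) = (-5.7420,-0.4420)
  v4: (1-0.6)·(-1,-3.48) + 0.6·(-0.87,-3.98) = (-0.9220,-3.7800)
  v5: (1-0.6)·(2.28,-0.45) + 0.6·(8.67,-1.91) = (6.1140,-1.3260)
Perimeter = Σ |v_{i+1} − v_i|:
  edge 1→2: √(-9.9760² + -1.4480²) = 10.0805 (running 10.0805)
  edge 2→3: √(0.5440² + -2.5740²) = 2.6309 (running 12.7114)
  edge 3→4: √(4.8200² + -3.3380²) = 5.8630 (running 18.5744)
  edge 4→5: √(7.0360² + 2.4540²) = 7.4517 (running 26.0261)
  edge 5→1: √(-2.4240² + 4.9060²) = 5.4722 (running 31.4982)
Perimeter = 31.4982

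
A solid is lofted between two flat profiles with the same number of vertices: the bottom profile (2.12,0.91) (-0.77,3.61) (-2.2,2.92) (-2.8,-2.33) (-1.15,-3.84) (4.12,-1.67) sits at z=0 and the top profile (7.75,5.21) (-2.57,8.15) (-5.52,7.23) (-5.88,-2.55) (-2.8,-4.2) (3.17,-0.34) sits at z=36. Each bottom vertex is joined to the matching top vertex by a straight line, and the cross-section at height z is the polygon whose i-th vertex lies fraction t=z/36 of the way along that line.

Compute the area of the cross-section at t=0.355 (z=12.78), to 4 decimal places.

Cross-section at t=0.355: each vertex is (1-t)·p0[i] + t·p1[i].
  v1: (1-0.355)·(2.12,0.91) + 0.355·(7.75,5.21) = (4.1186,2.4365)
  v2: (1-0.355)·(-0.77,3.61) + 0.355·(-2.57,8.15) = (-1.4090,5.2217)
  v3: (1-0.355)·(-2.2,2.92) + 0.355·(-5.52,7.23) = (-3.3786,4.4501)
  v4: (1-0.355)·(-2.8,-2.33) + 0.355·(-5.88,-2.55) = (-3.8934,-2.4081)
  v5: (1-0.355)·(-1.15,-3.84) + 0.355·(-2.8,-4.2) = (-1.7357,-3.9678)
  v6: (1-0.355)·(4.12,-1.67) + 0.355·(3.17,-0.34) = (3.7828,-1.1979)
Shoelace sum Σ(x_i·y_{i+1} − x_{i+1}·y_i):
  i=1: 4.1186·5.2217 − -1.4090·2.4365 = +24.9394 (running +24.9394)
  i=2: -1.4090·4.4501 − -3.3786·5.2217 = +11.3719 (running +36.3113)
  i=3: -3.3786·-2.4081 − -3.8934·4.4501 = +25.4618 (running +61.7731)
  i=4: -3.8934·-3.9678 − -1.7357·-2.4081 = +11.2684 (running +73.0415)
  i=5: -1.7357·-1.1979 − 3.7828·-3.9678 = +17.0884 (running +90.1299)
  i=6: 3.7828·2.4365 − 4.1186·-1.1979 = +14.1502 (running +104.2801)
Area = |Σ|/2 = |104.2801|/2 = 52.1400

Area at t=0.355: 52.1400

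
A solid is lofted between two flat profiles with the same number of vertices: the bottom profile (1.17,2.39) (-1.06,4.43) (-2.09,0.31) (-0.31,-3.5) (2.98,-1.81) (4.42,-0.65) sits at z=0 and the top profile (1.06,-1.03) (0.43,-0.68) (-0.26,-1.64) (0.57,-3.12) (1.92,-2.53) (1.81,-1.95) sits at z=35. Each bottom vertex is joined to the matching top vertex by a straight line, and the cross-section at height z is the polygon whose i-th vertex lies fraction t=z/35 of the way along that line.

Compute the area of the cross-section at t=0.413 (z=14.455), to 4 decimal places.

Cross-section at t=0.413: each vertex is (1-t)·p0[i] + t·p1[i].
  v1: (1-0.413)·(1.17,2.39) + 0.413·(1.06,-1.03) = (1.1246,0.9775)
  v2: (1-0.413)·(-1.06,4.43) + 0.413·(0.43,-0.68) = (-0.4446,2.3196)
  v3: (1-0.413)·(-2.09,0.31) + 0.413·(-0.26,-1.64) = (-1.3342,-0.4953)
  v4: (1-0.413)·(-0.31,-3.5) + 0.413·(0.57,-3.12) = (0.0534,-3.3431)
  v5: (1-0.413)·(2.98,-1.81) + 0.413·(1.92,-2.53) = (2.5422,-2.1074)
  v6: (1-0.413)·(4.42,-0.65) + 0.413·(1.81,-1.95) = (3.3421,-1.1869)
Shoelace sum Σ(x_i·y_{i+1} − x_{i+1}·y_i):
  i=1: 1.1246·2.3196 − -0.4446·0.9775 = +3.0432 (running +3.0432)
  i=2: -0.4446·-0.4953 − -1.3342·2.3196 = +3.3150 (running +6.3582)
  i=3: -1.3342·-3.3431 − 0.0534·-0.4953 = +4.4868 (running +10.8450)
  i=4: 0.0534·-2.1074 − 2.5422·-3.3431 = +8.3862 (running +19.2312)
  i=5: 2.5422·-1.1869 − 3.3421·-2.1074 = +4.0256 (running +23.2568)
  i=6: 3.3421·0.9775 − 1.1246·-1.1869 = +4.6018 (running +27.8585)
Area = |Σ|/2 = |27.8585|/2 = 13.9293

Area at t=0.413: 13.9293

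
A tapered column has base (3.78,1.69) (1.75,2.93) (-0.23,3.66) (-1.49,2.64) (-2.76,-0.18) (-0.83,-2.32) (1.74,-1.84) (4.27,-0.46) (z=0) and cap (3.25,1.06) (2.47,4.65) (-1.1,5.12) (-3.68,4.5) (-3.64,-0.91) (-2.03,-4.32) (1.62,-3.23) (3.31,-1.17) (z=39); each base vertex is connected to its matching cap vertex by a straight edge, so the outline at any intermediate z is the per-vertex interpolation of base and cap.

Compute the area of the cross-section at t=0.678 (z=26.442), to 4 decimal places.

Area at t=0.678: 44.4431

Cross-section at t=0.678: each vertex is (1-t)·p0[i] + t·p1[i].
  v1: (1-0.678)·(3.78,1.69) + 0.678·(3.25,1.06) = (3.4207,1.2629)
  v2: (1-0.678)·(1.75,2.93) + 0.678·(2.47,4.65) = (2.2382,4.0962)
  v3: (1-0.678)·(-0.23,3.66) + 0.678·(-1.1,5.12) = (-0.8199,4.6499)
  v4: (1-0.678)·(-1.49,2.64) + 0.678·(-3.68,4.5) = (-2.9748,3.9011)
  v5: (1-0.678)·(-2.76,-0.18) + 0.678·(-3.64,-0.91) = (-3.3566,-0.6749)
  v6: (1-0.678)·(-0.83,-2.32) + 0.678·(-2.03,-4.32) = (-1.6436,-3.6760)
  v7: (1-0.678)·(1.74,-1.84) + 0.678·(1.62,-3.23) = (1.6586,-2.7824)
  v8: (1-0.678)·(4.27,-0.46) + 0.678·(3.31,-1.17) = (3.6191,-0.9414)
Shoelace sum Σ(x_i·y_{i+1} − x_{i+1}·y_i):
  i=1: 3.4207·4.0962 − 2.2382·1.2629 = +11.1851 (running +11.1851)
  i=2: 2.2382·4.6499 − -0.8199·4.0962 = +13.7655 (running +24.9505)
  i=3: -0.8199·3.9011 − -2.9748·4.6499 = +10.6342 (running +35.5848)
  i=4: -2.9748·-0.6749 − -3.3566·3.9011 = +15.1023 (running +50.6871)
  i=5: -3.3566·-3.6760 − -1.6436·-0.6749 = +11.2297 (running +61.9168)
  i=6: -1.6436·-2.7824 − 1.6586·-3.6760 = +10.6703 (running +72.5871)
  i=7: 1.6586·-0.9414 − 3.6191·-2.7824 = +8.5085 (running +81.0956)
  i=8: 3.6191·1.2629 − 3.4207·-0.9414 = +7.7906 (running +88.8862)
Area = |Σ|/2 = |88.8862|/2 = 44.4431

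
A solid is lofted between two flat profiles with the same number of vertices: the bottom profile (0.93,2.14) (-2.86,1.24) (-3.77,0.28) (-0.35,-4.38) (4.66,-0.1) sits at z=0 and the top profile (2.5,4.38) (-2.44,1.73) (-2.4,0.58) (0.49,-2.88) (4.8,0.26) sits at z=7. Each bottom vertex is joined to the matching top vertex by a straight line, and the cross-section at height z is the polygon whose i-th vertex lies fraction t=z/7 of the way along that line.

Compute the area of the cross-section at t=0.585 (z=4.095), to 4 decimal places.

Cross-section at t=0.585: each vertex is (1-t)·p0[i] + t·p1[i].
  v1: (1-0.585)·(0.93,2.14) + 0.585·(2.5,4.38) = (1.8484,3.4504)
  v2: (1-0.585)·(-2.86,1.24) + 0.585·(-2.44,1.73) = (-2.6143,1.5267)
  v3: (1-0.585)·(-3.77,0.28) + 0.585·(-2.4,0.58) = (-2.9686,0.4555)
  v4: (1-0.585)·(-0.35,-4.38) + 0.585·(0.49,-2.88) = (0.1414,-3.5025)
  v5: (1-0.585)·(4.66,-0.1) + 0.585·(4.8,0.26) = (4.7419,0.1106)
Shoelace sum Σ(x_i·y_{i+1} − x_{i+1}·y_i):
  i=1: 1.8484·1.5267 − -2.6143·3.4504 = +11.8423 (running +11.8423)
  i=2: -2.6143·0.4555 − -2.9686·1.5267 = +3.3411 (running +15.1834)
  i=3: -2.9686·-3.5025 − 0.1414·0.4555 = +10.3329 (running +25.5164)
  i=4: 0.1414·0.1106 − 4.7419·-3.5025 = +16.6241 (running +42.1405)
  i=5: 4.7419·3.4504 − 1.8484·0.1106 = +16.1570 (running +58.2975)
Area = |Σ|/2 = |58.2975|/2 = 29.1488

Area at t=0.585: 29.1488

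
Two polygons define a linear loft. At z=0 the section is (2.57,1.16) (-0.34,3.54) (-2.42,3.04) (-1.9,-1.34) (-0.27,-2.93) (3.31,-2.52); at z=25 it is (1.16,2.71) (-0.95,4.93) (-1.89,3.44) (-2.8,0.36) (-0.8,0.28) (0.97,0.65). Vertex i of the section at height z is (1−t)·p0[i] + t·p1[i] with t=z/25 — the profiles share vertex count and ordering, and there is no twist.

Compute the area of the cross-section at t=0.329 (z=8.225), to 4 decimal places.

Cross-section at t=0.329: each vertex is (1-t)·p0[i] + t·p1[i].
  v1: (1-0.329)·(2.57,1.16) + 0.329·(1.16,2.71) = (2.1061,1.6700)
  v2: (1-0.329)·(-0.34,3.54) + 0.329·(-0.95,4.93) = (-0.5407,3.9973)
  v3: (1-0.329)·(-2.42,3.04) + 0.329·(-1.89,3.44) = (-2.2456,3.1716)
  v4: (1-0.329)·(-1.9,-1.34) + 0.329·(-2.8,0.36) = (-2.1961,-0.7807)
  v5: (1-0.329)·(-0.27,-2.93) + 0.329·(-0.8,0.28) = (-0.4444,-1.8739)
  v6: (1-0.329)·(3.31,-2.52) + 0.329·(0.97,0.65) = (2.5401,-1.4771)
Shoelace sum Σ(x_i·y_{i+1} − x_{i+1}·y_i):
  i=1: 2.1061·3.9973 − -0.5407·1.6700 = +9.3217 (running +9.3217)
  i=2: -0.5407·3.1716 − -2.2456·3.9973 = +7.2616 (running +16.5833)
  i=3: -2.2456·-0.7807 − -2.1961·3.1716 = +8.7183 (running +25.3016)
  i=4: -2.1961·-1.8739 − -0.4444·-0.7807 = +3.7684 (running +29.0700)
  i=5: -0.4444·-1.4771 − 2.5401·-1.8739 = +5.4164 (running +34.4864)
  i=6: 2.5401·1.6700 − 2.1061·-1.4771 = +7.3528 (running +41.8392)
Area = |Σ|/2 = |41.8392|/2 = 20.9196

Area at t=0.329: 20.9196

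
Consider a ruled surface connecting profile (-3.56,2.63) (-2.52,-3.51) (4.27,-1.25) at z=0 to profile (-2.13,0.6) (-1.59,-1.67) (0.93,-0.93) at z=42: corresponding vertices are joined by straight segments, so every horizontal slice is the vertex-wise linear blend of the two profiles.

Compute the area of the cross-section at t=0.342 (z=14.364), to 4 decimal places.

Cross-section at t=0.342: each vertex is (1-t)·p0[i] + t·p1[i].
  v1: (1-0.342)·(-3.56,2.63) + 0.342·(-2.13,0.6) = (-3.0709,1.9357)
  v2: (1-0.342)·(-2.52,-3.51) + 0.342·(-1.59,-1.67) = (-2.2019,-2.8807)
  v3: (1-0.342)·(4.27,-1.25) + 0.342·(0.93,-0.93) = (3.1277,-1.1406)
Shoelace sum Σ(x_i·y_{i+1} − x_{i+1}·y_i):
  i=1: -3.0709·-2.8807 − -2.2019·1.9357 = +13.1089 (running +13.1089)
  i=2: -2.2019·-1.1406 − 3.1277·-2.8807 = +11.5215 (running +24.6304)
  i=3: 3.1277·1.9357 − -3.0709·-1.1406 = +2.5519 (running +27.1823)
Area = |Σ|/2 = |27.1823|/2 = 13.5911

Area at t=0.342: 13.5911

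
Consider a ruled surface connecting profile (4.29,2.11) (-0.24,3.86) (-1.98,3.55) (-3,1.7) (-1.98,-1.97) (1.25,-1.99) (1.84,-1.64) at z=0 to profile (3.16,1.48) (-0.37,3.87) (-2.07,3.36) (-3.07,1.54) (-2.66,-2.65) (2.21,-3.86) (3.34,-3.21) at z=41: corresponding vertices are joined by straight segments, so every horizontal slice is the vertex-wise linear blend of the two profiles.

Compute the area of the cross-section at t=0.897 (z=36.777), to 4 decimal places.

Cross-section at t=0.897: each vertex is (1-t)·p0[i] + t·p1[i].
  v1: (1-0.897)·(4.29,2.11) + 0.897·(3.16,1.48) = (3.2764,1.5449)
  v2: (1-0.897)·(-0.24,3.86) + 0.897·(-0.37,3.87) = (-0.3566,3.8690)
  v3: (1-0.897)·(-1.98,3.55) + 0.897·(-2.07,3.36) = (-2.0607,3.3796)
  v4: (1-0.897)·(-3,1.7) + 0.897·(-3.07,1.54) = (-3.0628,1.5565)
  v5: (1-0.897)·(-1.98,-1.97) + 0.897·(-2.66,-2.65) = (-2.5900,-2.5800)
  v6: (1-0.897)·(1.25,-1.99) + 0.897·(2.21,-3.86) = (2.1111,-3.6674)
  v7: (1-0.897)·(1.84,-1.64) + 0.897·(3.34,-3.21) = (3.1855,-3.0483)
Shoelace sum Σ(x_i·y_{i+1} − x_{i+1}·y_i):
  i=1: 3.2764·3.8690 − -0.3566·1.5449 = +13.2272 (running +13.2272)
  i=2: -0.3566·3.3796 − -2.0607·3.8690 = +6.7677 (running +19.9949)
  i=3: -2.0607·1.5565 − -3.0628·3.3796 = +7.1434 (running +27.1383)
  i=4: -3.0628·-2.5800 − -2.5900·1.5565 = +11.9331 (running +39.0714)
  i=5: -2.5900·-3.6674 − 2.1111·-2.5800 = +14.9450 (running +54.0164)
  i=6: 2.1111·-3.0483 − 3.1855·-3.6674 = +5.2472 (running +59.2636)
  i=7: 3.1855·1.5449 − 3.2764·-3.0483 = +14.9086 (running +74.1722)
Area = |Σ|/2 = |74.1722|/2 = 37.0861

Area at t=0.897: 37.0861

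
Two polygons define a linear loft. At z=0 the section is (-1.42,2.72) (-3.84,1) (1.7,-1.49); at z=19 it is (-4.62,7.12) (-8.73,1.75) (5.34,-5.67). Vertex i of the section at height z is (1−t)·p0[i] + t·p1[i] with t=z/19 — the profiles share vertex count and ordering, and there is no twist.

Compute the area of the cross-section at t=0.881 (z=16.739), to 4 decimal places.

Area at t=0.881: 45.5727

Cross-section at t=0.881: each vertex is (1-t)·p0[i] + t·p1[i].
  v1: (1-0.881)·(-1.42,2.72) + 0.881·(-4.62,7.12) = (-4.2392,6.5964)
  v2: (1-0.881)·(-3.84,1) + 0.881·(-8.73,1.75) = (-8.1481,1.6607)
  v3: (1-0.881)·(1.7,-1.49) + 0.881·(5.34,-5.67) = (4.9068,-5.1726)
Shoelace sum Σ(x_i·y_{i+1} − x_{i+1}·y_i):
  i=1: -4.2392·1.6607 − -8.1481·6.5964 = +46.7078 (running +46.7078)
  i=2: -8.1481·-5.1726 − 4.9068·1.6607 = +33.9976 (running +80.7054)
  i=3: 4.9068·6.5964 − -4.2392·-5.1726 = +10.4399 (running +91.1453)
Area = |Σ|/2 = |91.1453|/2 = 45.5727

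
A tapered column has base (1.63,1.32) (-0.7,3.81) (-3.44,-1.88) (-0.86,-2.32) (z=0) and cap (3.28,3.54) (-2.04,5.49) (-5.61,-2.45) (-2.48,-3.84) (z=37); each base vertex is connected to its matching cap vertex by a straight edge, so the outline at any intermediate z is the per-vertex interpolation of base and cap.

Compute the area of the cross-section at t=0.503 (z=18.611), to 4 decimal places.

Cross-section at t=0.503: each vertex is (1-t)·p0[i] + t·p1[i].
  v1: (1-0.503)·(1.63,1.32) + 0.503·(3.28,3.54) = (2.4600,2.4367)
  v2: (1-0.503)·(-0.7,3.81) + 0.503·(-2.04,5.49) = (-1.3740,4.6550)
  v3: (1-0.503)·(-3.44,-1.88) + 0.503·(-5.61,-2.45) = (-4.5315,-2.1667)
  v4: (1-0.503)·(-0.86,-2.32) + 0.503·(-2.48,-3.84) = (-1.6749,-3.0846)
Shoelace sum Σ(x_i·y_{i+1} − x_{i+1}·y_i):
  i=1: 2.4600·4.6550 − -1.3740·2.4367 = +14.7992 (running +14.7992)
  i=2: -1.3740·-2.1667 − -4.5315·4.6550 = +24.0715 (running +38.8706)
  i=3: -4.5315·-3.0846 − -1.6749·-2.1667 = +10.3488 (running +49.2194)
  i=4: -1.6749·2.4367 − 2.4600·-3.0846 = +3.5068 (running +52.7262)
Area = |Σ|/2 = |52.7262|/2 = 26.3631

Area at t=0.503: 26.3631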